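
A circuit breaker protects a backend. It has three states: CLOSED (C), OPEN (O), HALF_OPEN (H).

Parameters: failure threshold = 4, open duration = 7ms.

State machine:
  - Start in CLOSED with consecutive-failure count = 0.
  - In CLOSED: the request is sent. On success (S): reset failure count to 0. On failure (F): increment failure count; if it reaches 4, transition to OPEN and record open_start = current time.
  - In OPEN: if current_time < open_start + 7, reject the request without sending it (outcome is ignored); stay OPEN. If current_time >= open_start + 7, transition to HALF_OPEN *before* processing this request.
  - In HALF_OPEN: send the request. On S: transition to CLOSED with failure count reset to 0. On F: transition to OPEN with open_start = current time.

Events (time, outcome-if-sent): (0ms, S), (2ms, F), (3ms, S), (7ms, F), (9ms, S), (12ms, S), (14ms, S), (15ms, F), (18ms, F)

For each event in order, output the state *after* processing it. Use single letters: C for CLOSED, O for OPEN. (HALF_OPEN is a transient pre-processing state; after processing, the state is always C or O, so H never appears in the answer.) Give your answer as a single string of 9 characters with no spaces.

Answer: CCCCCCCCC

Derivation:
State after each event:
  event#1 t=0ms outcome=S: state=CLOSED
  event#2 t=2ms outcome=F: state=CLOSED
  event#3 t=3ms outcome=S: state=CLOSED
  event#4 t=7ms outcome=F: state=CLOSED
  event#5 t=9ms outcome=S: state=CLOSED
  event#6 t=12ms outcome=S: state=CLOSED
  event#7 t=14ms outcome=S: state=CLOSED
  event#8 t=15ms outcome=F: state=CLOSED
  event#9 t=18ms outcome=F: state=CLOSED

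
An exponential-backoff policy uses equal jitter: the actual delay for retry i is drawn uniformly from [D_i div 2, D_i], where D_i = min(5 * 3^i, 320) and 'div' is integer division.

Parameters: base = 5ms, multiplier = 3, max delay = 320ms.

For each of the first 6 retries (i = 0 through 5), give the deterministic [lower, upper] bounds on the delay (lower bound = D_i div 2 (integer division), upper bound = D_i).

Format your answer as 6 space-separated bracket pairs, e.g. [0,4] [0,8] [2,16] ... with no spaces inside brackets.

Computing bounds per retry:
  i=0: D_i=min(5*3^0,320)=5, bounds=[2,5]
  i=1: D_i=min(5*3^1,320)=15, bounds=[7,15]
  i=2: D_i=min(5*3^2,320)=45, bounds=[22,45]
  i=3: D_i=min(5*3^3,320)=135, bounds=[67,135]
  i=4: D_i=min(5*3^4,320)=320, bounds=[160,320]
  i=5: D_i=min(5*3^5,320)=320, bounds=[160,320]

Answer: [2,5] [7,15] [22,45] [67,135] [160,320] [160,320]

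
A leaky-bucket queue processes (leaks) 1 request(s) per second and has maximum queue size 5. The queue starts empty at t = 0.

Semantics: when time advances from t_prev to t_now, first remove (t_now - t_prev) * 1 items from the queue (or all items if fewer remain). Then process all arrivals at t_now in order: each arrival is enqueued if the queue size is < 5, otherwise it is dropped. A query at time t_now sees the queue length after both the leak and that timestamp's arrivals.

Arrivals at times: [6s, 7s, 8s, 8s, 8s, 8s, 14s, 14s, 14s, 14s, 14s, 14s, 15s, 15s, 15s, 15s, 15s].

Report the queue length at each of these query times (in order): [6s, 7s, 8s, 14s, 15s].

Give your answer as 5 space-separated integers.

Queue lengths at query times:
  query t=6s: backlog = 1
  query t=7s: backlog = 1
  query t=8s: backlog = 4
  query t=14s: backlog = 5
  query t=15s: backlog = 5

Answer: 1 1 4 5 5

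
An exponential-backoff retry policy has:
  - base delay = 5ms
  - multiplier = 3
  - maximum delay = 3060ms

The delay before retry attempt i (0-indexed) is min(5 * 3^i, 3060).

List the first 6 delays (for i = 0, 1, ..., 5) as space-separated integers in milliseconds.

Answer: 5 15 45 135 405 1215

Derivation:
Computing each delay:
  i=0: min(5*3^0, 3060) = 5
  i=1: min(5*3^1, 3060) = 15
  i=2: min(5*3^2, 3060) = 45
  i=3: min(5*3^3, 3060) = 135
  i=4: min(5*3^4, 3060) = 405
  i=5: min(5*3^5, 3060) = 1215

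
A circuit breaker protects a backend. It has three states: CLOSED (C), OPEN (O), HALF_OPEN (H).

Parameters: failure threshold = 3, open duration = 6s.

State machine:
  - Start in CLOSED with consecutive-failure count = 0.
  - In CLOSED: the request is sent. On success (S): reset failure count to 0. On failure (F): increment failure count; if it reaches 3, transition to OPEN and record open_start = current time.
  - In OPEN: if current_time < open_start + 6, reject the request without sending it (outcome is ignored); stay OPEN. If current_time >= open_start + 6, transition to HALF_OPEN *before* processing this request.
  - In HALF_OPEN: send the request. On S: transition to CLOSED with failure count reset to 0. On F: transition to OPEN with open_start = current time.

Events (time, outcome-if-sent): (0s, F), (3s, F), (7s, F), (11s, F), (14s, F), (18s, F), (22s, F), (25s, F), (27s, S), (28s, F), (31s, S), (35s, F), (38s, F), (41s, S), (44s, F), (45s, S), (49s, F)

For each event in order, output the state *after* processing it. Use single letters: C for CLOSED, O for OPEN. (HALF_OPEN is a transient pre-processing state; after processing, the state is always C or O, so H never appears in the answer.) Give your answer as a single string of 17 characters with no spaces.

Answer: CCOOOOOOOOOOOCCCC

Derivation:
State after each event:
  event#1 t=0s outcome=F: state=CLOSED
  event#2 t=3s outcome=F: state=CLOSED
  event#3 t=7s outcome=F: state=OPEN
  event#4 t=11s outcome=F: state=OPEN
  event#5 t=14s outcome=F: state=OPEN
  event#6 t=18s outcome=F: state=OPEN
  event#7 t=22s outcome=F: state=OPEN
  event#8 t=25s outcome=F: state=OPEN
  event#9 t=27s outcome=S: state=OPEN
  event#10 t=28s outcome=F: state=OPEN
  event#11 t=31s outcome=S: state=OPEN
  event#12 t=35s outcome=F: state=OPEN
  event#13 t=38s outcome=F: state=OPEN
  event#14 t=41s outcome=S: state=CLOSED
  event#15 t=44s outcome=F: state=CLOSED
  event#16 t=45s outcome=S: state=CLOSED
  event#17 t=49s outcome=F: state=CLOSED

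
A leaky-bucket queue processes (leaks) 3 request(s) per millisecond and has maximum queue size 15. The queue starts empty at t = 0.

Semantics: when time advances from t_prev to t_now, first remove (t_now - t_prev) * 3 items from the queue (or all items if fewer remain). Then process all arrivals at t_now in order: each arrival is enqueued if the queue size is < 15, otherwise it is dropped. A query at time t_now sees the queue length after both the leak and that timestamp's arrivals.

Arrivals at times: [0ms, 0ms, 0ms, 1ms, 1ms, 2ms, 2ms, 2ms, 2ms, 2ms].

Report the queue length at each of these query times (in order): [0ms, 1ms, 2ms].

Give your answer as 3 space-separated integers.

Answer: 3 2 5

Derivation:
Queue lengths at query times:
  query t=0ms: backlog = 3
  query t=1ms: backlog = 2
  query t=2ms: backlog = 5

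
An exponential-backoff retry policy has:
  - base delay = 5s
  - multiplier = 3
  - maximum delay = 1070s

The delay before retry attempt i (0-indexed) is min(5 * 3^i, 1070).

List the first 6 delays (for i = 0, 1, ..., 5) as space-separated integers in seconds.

Answer: 5 15 45 135 405 1070

Derivation:
Computing each delay:
  i=0: min(5*3^0, 1070) = 5
  i=1: min(5*3^1, 1070) = 15
  i=2: min(5*3^2, 1070) = 45
  i=3: min(5*3^3, 1070) = 135
  i=4: min(5*3^4, 1070) = 405
  i=5: min(5*3^5, 1070) = 1070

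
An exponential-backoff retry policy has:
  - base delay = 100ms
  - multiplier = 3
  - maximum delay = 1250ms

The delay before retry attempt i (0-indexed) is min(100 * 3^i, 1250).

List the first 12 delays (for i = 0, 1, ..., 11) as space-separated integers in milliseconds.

Answer: 100 300 900 1250 1250 1250 1250 1250 1250 1250 1250 1250

Derivation:
Computing each delay:
  i=0: min(100*3^0, 1250) = 100
  i=1: min(100*3^1, 1250) = 300
  i=2: min(100*3^2, 1250) = 900
  i=3: min(100*3^3, 1250) = 1250
  i=4: min(100*3^4, 1250) = 1250
  i=5: min(100*3^5, 1250) = 1250
  i=6: min(100*3^6, 1250) = 1250
  i=7: min(100*3^7, 1250) = 1250
  i=8: min(100*3^8, 1250) = 1250
  i=9: min(100*3^9, 1250) = 1250
  i=10: min(100*3^10, 1250) = 1250
  i=11: min(100*3^11, 1250) = 1250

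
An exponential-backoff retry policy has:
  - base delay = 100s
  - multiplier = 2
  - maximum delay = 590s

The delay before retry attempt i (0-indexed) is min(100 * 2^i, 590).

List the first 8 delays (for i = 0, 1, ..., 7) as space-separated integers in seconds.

Computing each delay:
  i=0: min(100*2^0, 590) = 100
  i=1: min(100*2^1, 590) = 200
  i=2: min(100*2^2, 590) = 400
  i=3: min(100*2^3, 590) = 590
  i=4: min(100*2^4, 590) = 590
  i=5: min(100*2^5, 590) = 590
  i=6: min(100*2^6, 590) = 590
  i=7: min(100*2^7, 590) = 590

Answer: 100 200 400 590 590 590 590 590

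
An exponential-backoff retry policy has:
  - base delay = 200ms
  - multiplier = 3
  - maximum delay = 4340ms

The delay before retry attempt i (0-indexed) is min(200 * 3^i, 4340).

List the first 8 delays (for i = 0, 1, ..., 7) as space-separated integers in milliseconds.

Computing each delay:
  i=0: min(200*3^0, 4340) = 200
  i=1: min(200*3^1, 4340) = 600
  i=2: min(200*3^2, 4340) = 1800
  i=3: min(200*3^3, 4340) = 4340
  i=4: min(200*3^4, 4340) = 4340
  i=5: min(200*3^5, 4340) = 4340
  i=6: min(200*3^6, 4340) = 4340
  i=7: min(200*3^7, 4340) = 4340

Answer: 200 600 1800 4340 4340 4340 4340 4340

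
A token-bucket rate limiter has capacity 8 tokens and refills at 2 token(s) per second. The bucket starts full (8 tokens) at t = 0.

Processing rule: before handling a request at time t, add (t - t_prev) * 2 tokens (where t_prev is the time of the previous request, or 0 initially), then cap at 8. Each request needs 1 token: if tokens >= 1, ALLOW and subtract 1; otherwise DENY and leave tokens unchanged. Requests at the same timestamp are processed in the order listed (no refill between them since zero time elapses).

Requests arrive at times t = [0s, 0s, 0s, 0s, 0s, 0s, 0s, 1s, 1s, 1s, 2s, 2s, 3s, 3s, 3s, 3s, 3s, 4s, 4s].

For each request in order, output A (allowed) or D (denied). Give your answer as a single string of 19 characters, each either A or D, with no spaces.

Answer: AAAAAAAAAAAAAADDDAA

Derivation:
Simulating step by step:
  req#1 t=0s: ALLOW
  req#2 t=0s: ALLOW
  req#3 t=0s: ALLOW
  req#4 t=0s: ALLOW
  req#5 t=0s: ALLOW
  req#6 t=0s: ALLOW
  req#7 t=0s: ALLOW
  req#8 t=1s: ALLOW
  req#9 t=1s: ALLOW
  req#10 t=1s: ALLOW
  req#11 t=2s: ALLOW
  req#12 t=2s: ALLOW
  req#13 t=3s: ALLOW
  req#14 t=3s: ALLOW
  req#15 t=3s: DENY
  req#16 t=3s: DENY
  req#17 t=3s: DENY
  req#18 t=4s: ALLOW
  req#19 t=4s: ALLOW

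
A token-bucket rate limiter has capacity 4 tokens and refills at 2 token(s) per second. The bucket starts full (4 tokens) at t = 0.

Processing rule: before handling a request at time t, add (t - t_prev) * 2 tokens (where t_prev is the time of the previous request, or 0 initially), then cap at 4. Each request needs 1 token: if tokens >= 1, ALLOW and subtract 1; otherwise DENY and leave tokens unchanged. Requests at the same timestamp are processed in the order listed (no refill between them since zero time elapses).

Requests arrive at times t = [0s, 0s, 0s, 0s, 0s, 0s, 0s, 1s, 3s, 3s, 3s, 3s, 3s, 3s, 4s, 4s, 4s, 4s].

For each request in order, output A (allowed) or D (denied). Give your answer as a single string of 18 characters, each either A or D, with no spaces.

Simulating step by step:
  req#1 t=0s: ALLOW
  req#2 t=0s: ALLOW
  req#3 t=0s: ALLOW
  req#4 t=0s: ALLOW
  req#5 t=0s: DENY
  req#6 t=0s: DENY
  req#7 t=0s: DENY
  req#8 t=1s: ALLOW
  req#9 t=3s: ALLOW
  req#10 t=3s: ALLOW
  req#11 t=3s: ALLOW
  req#12 t=3s: ALLOW
  req#13 t=3s: DENY
  req#14 t=3s: DENY
  req#15 t=4s: ALLOW
  req#16 t=4s: ALLOW
  req#17 t=4s: DENY
  req#18 t=4s: DENY

Answer: AAAADDDAAAAADDAADD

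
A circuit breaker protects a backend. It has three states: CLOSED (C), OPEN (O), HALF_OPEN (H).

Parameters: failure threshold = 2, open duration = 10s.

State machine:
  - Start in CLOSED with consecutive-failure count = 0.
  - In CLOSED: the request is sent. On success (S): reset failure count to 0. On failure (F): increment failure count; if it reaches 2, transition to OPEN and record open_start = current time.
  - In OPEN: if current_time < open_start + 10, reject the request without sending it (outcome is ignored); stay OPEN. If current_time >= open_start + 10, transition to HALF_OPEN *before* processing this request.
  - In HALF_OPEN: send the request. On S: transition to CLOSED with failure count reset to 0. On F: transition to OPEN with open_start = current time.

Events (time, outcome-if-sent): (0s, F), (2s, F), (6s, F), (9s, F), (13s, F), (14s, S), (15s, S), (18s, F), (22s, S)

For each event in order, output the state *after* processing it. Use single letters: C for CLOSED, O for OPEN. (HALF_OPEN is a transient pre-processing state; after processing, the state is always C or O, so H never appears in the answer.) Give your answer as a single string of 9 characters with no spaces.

State after each event:
  event#1 t=0s outcome=F: state=CLOSED
  event#2 t=2s outcome=F: state=OPEN
  event#3 t=6s outcome=F: state=OPEN
  event#4 t=9s outcome=F: state=OPEN
  event#5 t=13s outcome=F: state=OPEN
  event#6 t=14s outcome=S: state=OPEN
  event#7 t=15s outcome=S: state=OPEN
  event#8 t=18s outcome=F: state=OPEN
  event#9 t=22s outcome=S: state=OPEN

Answer: COOOOOOOO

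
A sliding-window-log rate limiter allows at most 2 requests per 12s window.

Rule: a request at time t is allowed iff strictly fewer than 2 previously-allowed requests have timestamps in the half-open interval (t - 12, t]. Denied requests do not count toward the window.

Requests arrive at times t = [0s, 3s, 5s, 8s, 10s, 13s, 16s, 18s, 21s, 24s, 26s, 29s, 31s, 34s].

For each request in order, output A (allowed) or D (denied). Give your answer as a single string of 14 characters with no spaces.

Answer: AADDDAADDDAADD

Derivation:
Tracking allowed requests in the window:
  req#1 t=0s: ALLOW
  req#2 t=3s: ALLOW
  req#3 t=5s: DENY
  req#4 t=8s: DENY
  req#5 t=10s: DENY
  req#6 t=13s: ALLOW
  req#7 t=16s: ALLOW
  req#8 t=18s: DENY
  req#9 t=21s: DENY
  req#10 t=24s: DENY
  req#11 t=26s: ALLOW
  req#12 t=29s: ALLOW
  req#13 t=31s: DENY
  req#14 t=34s: DENY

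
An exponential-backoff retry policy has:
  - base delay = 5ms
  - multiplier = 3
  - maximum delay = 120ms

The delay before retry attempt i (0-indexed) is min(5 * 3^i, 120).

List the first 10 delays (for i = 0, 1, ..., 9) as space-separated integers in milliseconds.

Computing each delay:
  i=0: min(5*3^0, 120) = 5
  i=1: min(5*3^1, 120) = 15
  i=2: min(5*3^2, 120) = 45
  i=3: min(5*3^3, 120) = 120
  i=4: min(5*3^4, 120) = 120
  i=5: min(5*3^5, 120) = 120
  i=6: min(5*3^6, 120) = 120
  i=7: min(5*3^7, 120) = 120
  i=8: min(5*3^8, 120) = 120
  i=9: min(5*3^9, 120) = 120

Answer: 5 15 45 120 120 120 120 120 120 120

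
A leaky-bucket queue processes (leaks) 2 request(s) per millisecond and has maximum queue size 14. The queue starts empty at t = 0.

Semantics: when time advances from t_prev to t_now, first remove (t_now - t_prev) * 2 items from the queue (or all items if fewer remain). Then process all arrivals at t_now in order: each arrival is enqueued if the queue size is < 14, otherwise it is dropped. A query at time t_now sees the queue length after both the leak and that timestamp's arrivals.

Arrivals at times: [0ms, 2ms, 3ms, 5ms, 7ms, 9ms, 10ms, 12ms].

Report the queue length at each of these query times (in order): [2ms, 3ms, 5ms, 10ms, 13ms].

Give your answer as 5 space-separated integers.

Answer: 1 1 1 1 0

Derivation:
Queue lengths at query times:
  query t=2ms: backlog = 1
  query t=3ms: backlog = 1
  query t=5ms: backlog = 1
  query t=10ms: backlog = 1
  query t=13ms: backlog = 0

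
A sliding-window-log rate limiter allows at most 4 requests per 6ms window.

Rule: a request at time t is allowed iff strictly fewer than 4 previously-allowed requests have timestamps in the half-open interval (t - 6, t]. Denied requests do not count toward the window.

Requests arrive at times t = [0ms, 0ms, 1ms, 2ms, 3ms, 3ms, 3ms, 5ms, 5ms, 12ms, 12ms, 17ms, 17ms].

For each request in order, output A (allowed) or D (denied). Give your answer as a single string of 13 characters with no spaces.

Answer: AAAADDDDDAAAA

Derivation:
Tracking allowed requests in the window:
  req#1 t=0ms: ALLOW
  req#2 t=0ms: ALLOW
  req#3 t=1ms: ALLOW
  req#4 t=2ms: ALLOW
  req#5 t=3ms: DENY
  req#6 t=3ms: DENY
  req#7 t=3ms: DENY
  req#8 t=5ms: DENY
  req#9 t=5ms: DENY
  req#10 t=12ms: ALLOW
  req#11 t=12ms: ALLOW
  req#12 t=17ms: ALLOW
  req#13 t=17ms: ALLOW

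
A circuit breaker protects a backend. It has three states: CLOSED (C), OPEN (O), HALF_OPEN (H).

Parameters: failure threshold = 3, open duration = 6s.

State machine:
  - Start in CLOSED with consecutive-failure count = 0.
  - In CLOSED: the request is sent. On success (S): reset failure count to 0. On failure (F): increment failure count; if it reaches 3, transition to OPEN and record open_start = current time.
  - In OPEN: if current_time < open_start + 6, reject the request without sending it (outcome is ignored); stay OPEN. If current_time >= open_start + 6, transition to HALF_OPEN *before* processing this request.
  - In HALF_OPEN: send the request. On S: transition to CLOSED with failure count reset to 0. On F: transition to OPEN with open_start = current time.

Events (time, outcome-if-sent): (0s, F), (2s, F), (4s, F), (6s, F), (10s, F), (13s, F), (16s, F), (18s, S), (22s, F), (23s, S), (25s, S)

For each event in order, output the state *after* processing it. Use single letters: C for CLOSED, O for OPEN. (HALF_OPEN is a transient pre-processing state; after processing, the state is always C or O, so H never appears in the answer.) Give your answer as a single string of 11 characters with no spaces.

Answer: CCOOOOOOOOO

Derivation:
State after each event:
  event#1 t=0s outcome=F: state=CLOSED
  event#2 t=2s outcome=F: state=CLOSED
  event#3 t=4s outcome=F: state=OPEN
  event#4 t=6s outcome=F: state=OPEN
  event#5 t=10s outcome=F: state=OPEN
  event#6 t=13s outcome=F: state=OPEN
  event#7 t=16s outcome=F: state=OPEN
  event#8 t=18s outcome=S: state=OPEN
  event#9 t=22s outcome=F: state=OPEN
  event#10 t=23s outcome=S: state=OPEN
  event#11 t=25s outcome=S: state=OPEN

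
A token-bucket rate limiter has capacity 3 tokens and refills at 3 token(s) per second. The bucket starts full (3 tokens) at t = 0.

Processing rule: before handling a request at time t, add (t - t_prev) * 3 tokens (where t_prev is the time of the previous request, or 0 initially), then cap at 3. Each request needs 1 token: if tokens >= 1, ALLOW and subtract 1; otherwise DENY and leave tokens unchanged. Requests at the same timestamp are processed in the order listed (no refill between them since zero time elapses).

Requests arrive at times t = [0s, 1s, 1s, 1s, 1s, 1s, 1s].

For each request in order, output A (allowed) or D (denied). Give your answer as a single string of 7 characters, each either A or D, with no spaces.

Simulating step by step:
  req#1 t=0s: ALLOW
  req#2 t=1s: ALLOW
  req#3 t=1s: ALLOW
  req#4 t=1s: ALLOW
  req#5 t=1s: DENY
  req#6 t=1s: DENY
  req#7 t=1s: DENY

Answer: AAAADDD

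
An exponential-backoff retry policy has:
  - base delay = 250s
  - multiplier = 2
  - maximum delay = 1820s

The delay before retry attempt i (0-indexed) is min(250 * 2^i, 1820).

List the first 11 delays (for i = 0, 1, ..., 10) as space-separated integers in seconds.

Answer: 250 500 1000 1820 1820 1820 1820 1820 1820 1820 1820

Derivation:
Computing each delay:
  i=0: min(250*2^0, 1820) = 250
  i=1: min(250*2^1, 1820) = 500
  i=2: min(250*2^2, 1820) = 1000
  i=3: min(250*2^3, 1820) = 1820
  i=4: min(250*2^4, 1820) = 1820
  i=5: min(250*2^5, 1820) = 1820
  i=6: min(250*2^6, 1820) = 1820
  i=7: min(250*2^7, 1820) = 1820
  i=8: min(250*2^8, 1820) = 1820
  i=9: min(250*2^9, 1820) = 1820
  i=10: min(250*2^10, 1820) = 1820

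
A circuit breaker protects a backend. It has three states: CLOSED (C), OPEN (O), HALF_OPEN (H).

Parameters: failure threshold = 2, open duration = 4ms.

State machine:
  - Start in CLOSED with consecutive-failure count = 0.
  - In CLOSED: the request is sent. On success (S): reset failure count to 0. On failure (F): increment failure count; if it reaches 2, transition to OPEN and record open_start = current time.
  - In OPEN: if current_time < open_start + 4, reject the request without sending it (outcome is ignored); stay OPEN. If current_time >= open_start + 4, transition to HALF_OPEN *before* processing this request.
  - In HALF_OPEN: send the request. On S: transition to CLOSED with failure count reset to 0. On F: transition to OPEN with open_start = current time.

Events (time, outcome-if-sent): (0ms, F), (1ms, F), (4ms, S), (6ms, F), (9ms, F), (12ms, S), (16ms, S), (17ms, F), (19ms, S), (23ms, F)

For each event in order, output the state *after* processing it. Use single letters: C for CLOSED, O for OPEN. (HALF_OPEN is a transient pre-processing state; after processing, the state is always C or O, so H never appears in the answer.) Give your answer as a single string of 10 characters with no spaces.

State after each event:
  event#1 t=0ms outcome=F: state=CLOSED
  event#2 t=1ms outcome=F: state=OPEN
  event#3 t=4ms outcome=S: state=OPEN
  event#4 t=6ms outcome=F: state=OPEN
  event#5 t=9ms outcome=F: state=OPEN
  event#6 t=12ms outcome=S: state=CLOSED
  event#7 t=16ms outcome=S: state=CLOSED
  event#8 t=17ms outcome=F: state=CLOSED
  event#9 t=19ms outcome=S: state=CLOSED
  event#10 t=23ms outcome=F: state=CLOSED

Answer: COOOOCCCCC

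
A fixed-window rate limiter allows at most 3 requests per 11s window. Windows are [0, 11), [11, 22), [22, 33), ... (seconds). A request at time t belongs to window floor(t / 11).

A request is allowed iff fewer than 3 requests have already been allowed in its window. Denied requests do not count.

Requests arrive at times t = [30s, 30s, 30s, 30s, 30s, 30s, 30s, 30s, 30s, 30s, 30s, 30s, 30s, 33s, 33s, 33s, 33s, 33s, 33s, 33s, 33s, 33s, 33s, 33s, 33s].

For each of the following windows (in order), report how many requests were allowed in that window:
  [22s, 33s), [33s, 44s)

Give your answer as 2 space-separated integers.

Processing requests:
  req#1 t=30s (window 2): ALLOW
  req#2 t=30s (window 2): ALLOW
  req#3 t=30s (window 2): ALLOW
  req#4 t=30s (window 2): DENY
  req#5 t=30s (window 2): DENY
  req#6 t=30s (window 2): DENY
  req#7 t=30s (window 2): DENY
  req#8 t=30s (window 2): DENY
  req#9 t=30s (window 2): DENY
  req#10 t=30s (window 2): DENY
  req#11 t=30s (window 2): DENY
  req#12 t=30s (window 2): DENY
  req#13 t=30s (window 2): DENY
  req#14 t=33s (window 3): ALLOW
  req#15 t=33s (window 3): ALLOW
  req#16 t=33s (window 3): ALLOW
  req#17 t=33s (window 3): DENY
  req#18 t=33s (window 3): DENY
  req#19 t=33s (window 3): DENY
  req#20 t=33s (window 3): DENY
  req#21 t=33s (window 3): DENY
  req#22 t=33s (window 3): DENY
  req#23 t=33s (window 3): DENY
  req#24 t=33s (window 3): DENY
  req#25 t=33s (window 3): DENY

Allowed counts by window: 3 3

Answer: 3 3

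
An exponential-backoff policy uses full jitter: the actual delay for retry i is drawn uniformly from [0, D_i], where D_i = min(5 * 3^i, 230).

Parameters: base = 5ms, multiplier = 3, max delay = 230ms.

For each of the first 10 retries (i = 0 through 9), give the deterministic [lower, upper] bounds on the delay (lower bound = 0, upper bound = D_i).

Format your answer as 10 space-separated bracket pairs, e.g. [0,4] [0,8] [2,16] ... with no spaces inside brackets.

Answer: [0,5] [0,15] [0,45] [0,135] [0,230] [0,230] [0,230] [0,230] [0,230] [0,230]

Derivation:
Computing bounds per retry:
  i=0: D_i=min(5*3^0,230)=5, bounds=[0,5]
  i=1: D_i=min(5*3^1,230)=15, bounds=[0,15]
  i=2: D_i=min(5*3^2,230)=45, bounds=[0,45]
  i=3: D_i=min(5*3^3,230)=135, bounds=[0,135]
  i=4: D_i=min(5*3^4,230)=230, bounds=[0,230]
  i=5: D_i=min(5*3^5,230)=230, bounds=[0,230]
  i=6: D_i=min(5*3^6,230)=230, bounds=[0,230]
  i=7: D_i=min(5*3^7,230)=230, bounds=[0,230]
  i=8: D_i=min(5*3^8,230)=230, bounds=[0,230]
  i=9: D_i=min(5*3^9,230)=230, bounds=[0,230]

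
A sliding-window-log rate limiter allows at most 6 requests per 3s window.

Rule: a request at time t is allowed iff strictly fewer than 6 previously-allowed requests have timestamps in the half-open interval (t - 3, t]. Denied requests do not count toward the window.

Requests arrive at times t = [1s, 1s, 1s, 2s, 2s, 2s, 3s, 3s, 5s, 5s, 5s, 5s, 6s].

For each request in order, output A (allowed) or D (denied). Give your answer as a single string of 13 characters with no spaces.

Tracking allowed requests in the window:
  req#1 t=1s: ALLOW
  req#2 t=1s: ALLOW
  req#3 t=1s: ALLOW
  req#4 t=2s: ALLOW
  req#5 t=2s: ALLOW
  req#6 t=2s: ALLOW
  req#7 t=3s: DENY
  req#8 t=3s: DENY
  req#9 t=5s: ALLOW
  req#10 t=5s: ALLOW
  req#11 t=5s: ALLOW
  req#12 t=5s: ALLOW
  req#13 t=6s: ALLOW

Answer: AAAAAADDAAAAA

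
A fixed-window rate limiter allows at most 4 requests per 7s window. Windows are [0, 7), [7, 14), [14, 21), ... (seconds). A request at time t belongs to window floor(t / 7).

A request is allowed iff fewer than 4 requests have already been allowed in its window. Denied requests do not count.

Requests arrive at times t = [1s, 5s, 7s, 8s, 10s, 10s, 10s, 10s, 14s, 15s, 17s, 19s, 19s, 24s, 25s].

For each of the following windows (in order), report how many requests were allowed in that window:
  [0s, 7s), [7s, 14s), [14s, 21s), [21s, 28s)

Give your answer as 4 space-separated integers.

Answer: 2 4 4 2

Derivation:
Processing requests:
  req#1 t=1s (window 0): ALLOW
  req#2 t=5s (window 0): ALLOW
  req#3 t=7s (window 1): ALLOW
  req#4 t=8s (window 1): ALLOW
  req#5 t=10s (window 1): ALLOW
  req#6 t=10s (window 1): ALLOW
  req#7 t=10s (window 1): DENY
  req#8 t=10s (window 1): DENY
  req#9 t=14s (window 2): ALLOW
  req#10 t=15s (window 2): ALLOW
  req#11 t=17s (window 2): ALLOW
  req#12 t=19s (window 2): ALLOW
  req#13 t=19s (window 2): DENY
  req#14 t=24s (window 3): ALLOW
  req#15 t=25s (window 3): ALLOW

Allowed counts by window: 2 4 4 2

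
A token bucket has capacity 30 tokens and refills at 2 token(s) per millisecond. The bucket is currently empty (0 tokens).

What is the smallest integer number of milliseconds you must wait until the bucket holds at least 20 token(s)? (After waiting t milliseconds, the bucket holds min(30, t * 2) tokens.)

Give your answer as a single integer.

Answer: 10

Derivation:
Need t * 2 >= 20, so t >= 20/2.
Smallest integer t = ceil(20/2) = 10.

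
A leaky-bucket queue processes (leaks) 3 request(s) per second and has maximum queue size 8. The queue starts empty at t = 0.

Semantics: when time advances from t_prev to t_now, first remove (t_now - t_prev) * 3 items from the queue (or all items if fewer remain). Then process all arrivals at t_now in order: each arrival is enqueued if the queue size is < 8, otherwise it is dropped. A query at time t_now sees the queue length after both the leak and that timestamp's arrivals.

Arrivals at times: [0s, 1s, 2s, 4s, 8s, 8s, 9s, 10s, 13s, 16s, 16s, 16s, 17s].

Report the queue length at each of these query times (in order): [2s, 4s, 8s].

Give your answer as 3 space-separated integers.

Queue lengths at query times:
  query t=2s: backlog = 1
  query t=4s: backlog = 1
  query t=8s: backlog = 2

Answer: 1 1 2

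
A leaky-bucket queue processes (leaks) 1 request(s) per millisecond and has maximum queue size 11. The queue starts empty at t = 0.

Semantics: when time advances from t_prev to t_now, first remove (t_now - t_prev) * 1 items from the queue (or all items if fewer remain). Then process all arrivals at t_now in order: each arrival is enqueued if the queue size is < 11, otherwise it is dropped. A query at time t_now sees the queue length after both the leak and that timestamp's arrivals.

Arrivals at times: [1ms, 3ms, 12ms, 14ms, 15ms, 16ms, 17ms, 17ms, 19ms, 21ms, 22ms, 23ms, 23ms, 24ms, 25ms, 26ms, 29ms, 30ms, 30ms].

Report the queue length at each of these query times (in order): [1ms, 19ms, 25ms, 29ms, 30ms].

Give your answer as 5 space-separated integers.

Queue lengths at query times:
  query t=1ms: backlog = 1
  query t=19ms: backlog = 1
  query t=25ms: backlog = 2
  query t=29ms: backlog = 1
  query t=30ms: backlog = 2

Answer: 1 1 2 1 2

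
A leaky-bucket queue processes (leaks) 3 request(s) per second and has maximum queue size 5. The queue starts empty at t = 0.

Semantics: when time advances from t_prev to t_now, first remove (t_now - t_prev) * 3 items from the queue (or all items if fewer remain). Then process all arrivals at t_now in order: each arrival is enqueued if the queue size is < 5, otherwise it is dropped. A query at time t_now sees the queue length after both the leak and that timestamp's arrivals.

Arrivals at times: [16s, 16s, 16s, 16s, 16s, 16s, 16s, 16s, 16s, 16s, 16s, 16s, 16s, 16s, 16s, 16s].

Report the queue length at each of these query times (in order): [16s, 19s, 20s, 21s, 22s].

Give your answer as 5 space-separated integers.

Queue lengths at query times:
  query t=16s: backlog = 5
  query t=19s: backlog = 0
  query t=20s: backlog = 0
  query t=21s: backlog = 0
  query t=22s: backlog = 0

Answer: 5 0 0 0 0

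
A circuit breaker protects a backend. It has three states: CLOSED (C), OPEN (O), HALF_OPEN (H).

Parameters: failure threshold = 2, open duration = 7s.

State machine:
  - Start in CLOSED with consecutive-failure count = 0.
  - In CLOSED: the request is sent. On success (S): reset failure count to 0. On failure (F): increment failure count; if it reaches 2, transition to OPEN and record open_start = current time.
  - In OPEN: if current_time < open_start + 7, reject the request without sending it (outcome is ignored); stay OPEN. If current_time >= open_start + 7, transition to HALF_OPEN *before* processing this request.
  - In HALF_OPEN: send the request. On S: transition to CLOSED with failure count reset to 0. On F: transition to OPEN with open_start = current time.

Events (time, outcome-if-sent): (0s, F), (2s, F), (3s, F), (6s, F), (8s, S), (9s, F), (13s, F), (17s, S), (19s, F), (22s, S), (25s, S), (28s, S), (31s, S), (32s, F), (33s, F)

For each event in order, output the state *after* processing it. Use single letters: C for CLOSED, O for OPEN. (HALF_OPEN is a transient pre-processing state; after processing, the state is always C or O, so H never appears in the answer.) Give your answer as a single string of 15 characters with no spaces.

State after each event:
  event#1 t=0s outcome=F: state=CLOSED
  event#2 t=2s outcome=F: state=OPEN
  event#3 t=3s outcome=F: state=OPEN
  event#4 t=6s outcome=F: state=OPEN
  event#5 t=8s outcome=S: state=OPEN
  event#6 t=9s outcome=F: state=OPEN
  event#7 t=13s outcome=F: state=OPEN
  event#8 t=17s outcome=S: state=CLOSED
  event#9 t=19s outcome=F: state=CLOSED
  event#10 t=22s outcome=S: state=CLOSED
  event#11 t=25s outcome=S: state=CLOSED
  event#12 t=28s outcome=S: state=CLOSED
  event#13 t=31s outcome=S: state=CLOSED
  event#14 t=32s outcome=F: state=CLOSED
  event#15 t=33s outcome=F: state=OPEN

Answer: COOOOOOCCCCCCCO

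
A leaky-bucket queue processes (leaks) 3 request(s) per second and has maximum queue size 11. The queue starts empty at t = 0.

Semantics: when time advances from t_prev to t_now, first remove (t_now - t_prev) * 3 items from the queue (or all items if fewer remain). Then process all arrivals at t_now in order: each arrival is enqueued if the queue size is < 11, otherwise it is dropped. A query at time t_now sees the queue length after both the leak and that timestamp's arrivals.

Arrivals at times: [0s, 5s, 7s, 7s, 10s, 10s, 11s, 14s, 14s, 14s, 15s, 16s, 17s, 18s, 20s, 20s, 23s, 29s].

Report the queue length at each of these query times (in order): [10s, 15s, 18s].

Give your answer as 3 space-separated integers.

Answer: 2 1 1

Derivation:
Queue lengths at query times:
  query t=10s: backlog = 2
  query t=15s: backlog = 1
  query t=18s: backlog = 1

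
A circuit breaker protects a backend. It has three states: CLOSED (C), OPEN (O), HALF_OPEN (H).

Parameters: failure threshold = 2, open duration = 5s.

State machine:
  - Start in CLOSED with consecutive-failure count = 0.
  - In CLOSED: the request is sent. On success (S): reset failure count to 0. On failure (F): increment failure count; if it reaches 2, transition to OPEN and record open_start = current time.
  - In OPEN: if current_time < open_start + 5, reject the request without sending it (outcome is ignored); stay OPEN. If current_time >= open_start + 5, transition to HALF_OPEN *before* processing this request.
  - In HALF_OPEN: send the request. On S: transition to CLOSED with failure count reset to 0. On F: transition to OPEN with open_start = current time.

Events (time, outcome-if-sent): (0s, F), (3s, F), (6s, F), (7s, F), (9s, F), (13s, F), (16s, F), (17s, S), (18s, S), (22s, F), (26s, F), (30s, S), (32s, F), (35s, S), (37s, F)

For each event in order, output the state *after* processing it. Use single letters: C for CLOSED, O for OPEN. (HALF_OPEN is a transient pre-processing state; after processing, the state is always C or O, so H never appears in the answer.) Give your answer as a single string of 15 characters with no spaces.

Answer: COOOOOOOOOOCCCC

Derivation:
State after each event:
  event#1 t=0s outcome=F: state=CLOSED
  event#2 t=3s outcome=F: state=OPEN
  event#3 t=6s outcome=F: state=OPEN
  event#4 t=7s outcome=F: state=OPEN
  event#5 t=9s outcome=F: state=OPEN
  event#6 t=13s outcome=F: state=OPEN
  event#7 t=16s outcome=F: state=OPEN
  event#8 t=17s outcome=S: state=OPEN
  event#9 t=18s outcome=S: state=OPEN
  event#10 t=22s outcome=F: state=OPEN
  event#11 t=26s outcome=F: state=OPEN
  event#12 t=30s outcome=S: state=CLOSED
  event#13 t=32s outcome=F: state=CLOSED
  event#14 t=35s outcome=S: state=CLOSED
  event#15 t=37s outcome=F: state=CLOSED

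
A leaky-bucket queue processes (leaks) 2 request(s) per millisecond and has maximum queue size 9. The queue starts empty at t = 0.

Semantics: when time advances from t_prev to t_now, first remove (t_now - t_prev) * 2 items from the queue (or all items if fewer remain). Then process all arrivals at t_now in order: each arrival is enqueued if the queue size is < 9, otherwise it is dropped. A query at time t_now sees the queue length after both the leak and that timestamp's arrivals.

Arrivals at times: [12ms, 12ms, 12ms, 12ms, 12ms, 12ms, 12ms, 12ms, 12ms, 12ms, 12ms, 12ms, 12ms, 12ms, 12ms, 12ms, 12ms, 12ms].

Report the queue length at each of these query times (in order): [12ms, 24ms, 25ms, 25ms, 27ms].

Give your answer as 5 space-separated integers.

Queue lengths at query times:
  query t=12ms: backlog = 9
  query t=24ms: backlog = 0
  query t=25ms: backlog = 0
  query t=25ms: backlog = 0
  query t=27ms: backlog = 0

Answer: 9 0 0 0 0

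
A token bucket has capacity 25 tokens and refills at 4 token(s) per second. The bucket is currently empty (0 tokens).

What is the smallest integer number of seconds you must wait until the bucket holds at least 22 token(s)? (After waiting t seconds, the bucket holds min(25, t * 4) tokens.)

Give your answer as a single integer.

Need t * 4 >= 22, so t >= 22/4.
Smallest integer t = ceil(22/4) = 6.

Answer: 6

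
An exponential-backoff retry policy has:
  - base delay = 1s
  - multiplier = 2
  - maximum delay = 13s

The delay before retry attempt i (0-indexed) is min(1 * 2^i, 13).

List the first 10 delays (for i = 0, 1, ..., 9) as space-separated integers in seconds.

Computing each delay:
  i=0: min(1*2^0, 13) = 1
  i=1: min(1*2^1, 13) = 2
  i=2: min(1*2^2, 13) = 4
  i=3: min(1*2^3, 13) = 8
  i=4: min(1*2^4, 13) = 13
  i=5: min(1*2^5, 13) = 13
  i=6: min(1*2^6, 13) = 13
  i=7: min(1*2^7, 13) = 13
  i=8: min(1*2^8, 13) = 13
  i=9: min(1*2^9, 13) = 13

Answer: 1 2 4 8 13 13 13 13 13 13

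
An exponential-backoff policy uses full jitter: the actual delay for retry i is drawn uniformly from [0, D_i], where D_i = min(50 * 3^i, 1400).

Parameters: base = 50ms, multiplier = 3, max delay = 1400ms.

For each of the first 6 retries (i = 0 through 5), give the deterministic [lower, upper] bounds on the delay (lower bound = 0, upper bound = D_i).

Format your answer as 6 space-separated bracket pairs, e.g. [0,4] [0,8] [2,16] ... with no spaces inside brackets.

Computing bounds per retry:
  i=0: D_i=min(50*3^0,1400)=50, bounds=[0,50]
  i=1: D_i=min(50*3^1,1400)=150, bounds=[0,150]
  i=2: D_i=min(50*3^2,1400)=450, bounds=[0,450]
  i=3: D_i=min(50*3^3,1400)=1350, bounds=[0,1350]
  i=4: D_i=min(50*3^4,1400)=1400, bounds=[0,1400]
  i=5: D_i=min(50*3^5,1400)=1400, bounds=[0,1400]

Answer: [0,50] [0,150] [0,450] [0,1350] [0,1400] [0,1400]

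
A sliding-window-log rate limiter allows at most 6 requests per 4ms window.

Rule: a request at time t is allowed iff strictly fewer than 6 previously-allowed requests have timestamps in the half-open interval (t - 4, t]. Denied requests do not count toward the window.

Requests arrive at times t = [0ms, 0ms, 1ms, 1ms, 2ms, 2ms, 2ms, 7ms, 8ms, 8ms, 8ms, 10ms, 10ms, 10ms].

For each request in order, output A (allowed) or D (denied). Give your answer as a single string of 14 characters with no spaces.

Tracking allowed requests in the window:
  req#1 t=0ms: ALLOW
  req#2 t=0ms: ALLOW
  req#3 t=1ms: ALLOW
  req#4 t=1ms: ALLOW
  req#5 t=2ms: ALLOW
  req#6 t=2ms: ALLOW
  req#7 t=2ms: DENY
  req#8 t=7ms: ALLOW
  req#9 t=8ms: ALLOW
  req#10 t=8ms: ALLOW
  req#11 t=8ms: ALLOW
  req#12 t=10ms: ALLOW
  req#13 t=10ms: ALLOW
  req#14 t=10ms: DENY

Answer: AAAAAADAAAAAAD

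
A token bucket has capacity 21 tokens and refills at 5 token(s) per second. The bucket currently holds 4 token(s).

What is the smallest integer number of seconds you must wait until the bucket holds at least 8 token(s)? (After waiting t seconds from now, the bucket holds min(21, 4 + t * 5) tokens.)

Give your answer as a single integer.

Need 4 + t * 5 >= 8, so t >= 4/5.
Smallest integer t = ceil(4/5) = 1.

Answer: 1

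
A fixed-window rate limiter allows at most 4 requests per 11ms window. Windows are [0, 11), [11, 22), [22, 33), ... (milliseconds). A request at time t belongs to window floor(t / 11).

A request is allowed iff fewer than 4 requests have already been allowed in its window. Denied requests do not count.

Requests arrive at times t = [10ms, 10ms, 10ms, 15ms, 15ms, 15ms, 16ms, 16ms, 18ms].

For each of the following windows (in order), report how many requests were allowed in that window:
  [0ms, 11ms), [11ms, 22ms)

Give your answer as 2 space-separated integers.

Answer: 3 4

Derivation:
Processing requests:
  req#1 t=10ms (window 0): ALLOW
  req#2 t=10ms (window 0): ALLOW
  req#3 t=10ms (window 0): ALLOW
  req#4 t=15ms (window 1): ALLOW
  req#5 t=15ms (window 1): ALLOW
  req#6 t=15ms (window 1): ALLOW
  req#7 t=16ms (window 1): ALLOW
  req#8 t=16ms (window 1): DENY
  req#9 t=18ms (window 1): DENY

Allowed counts by window: 3 4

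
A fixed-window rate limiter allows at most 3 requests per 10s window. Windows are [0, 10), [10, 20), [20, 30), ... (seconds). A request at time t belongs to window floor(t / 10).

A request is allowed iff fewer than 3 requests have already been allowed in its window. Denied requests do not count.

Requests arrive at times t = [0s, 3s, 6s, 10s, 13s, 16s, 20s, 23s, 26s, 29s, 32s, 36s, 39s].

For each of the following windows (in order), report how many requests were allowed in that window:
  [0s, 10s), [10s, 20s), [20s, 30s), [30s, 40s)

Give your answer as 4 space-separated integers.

Processing requests:
  req#1 t=0s (window 0): ALLOW
  req#2 t=3s (window 0): ALLOW
  req#3 t=6s (window 0): ALLOW
  req#4 t=10s (window 1): ALLOW
  req#5 t=13s (window 1): ALLOW
  req#6 t=16s (window 1): ALLOW
  req#7 t=20s (window 2): ALLOW
  req#8 t=23s (window 2): ALLOW
  req#9 t=26s (window 2): ALLOW
  req#10 t=29s (window 2): DENY
  req#11 t=32s (window 3): ALLOW
  req#12 t=36s (window 3): ALLOW
  req#13 t=39s (window 3): ALLOW

Allowed counts by window: 3 3 3 3

Answer: 3 3 3 3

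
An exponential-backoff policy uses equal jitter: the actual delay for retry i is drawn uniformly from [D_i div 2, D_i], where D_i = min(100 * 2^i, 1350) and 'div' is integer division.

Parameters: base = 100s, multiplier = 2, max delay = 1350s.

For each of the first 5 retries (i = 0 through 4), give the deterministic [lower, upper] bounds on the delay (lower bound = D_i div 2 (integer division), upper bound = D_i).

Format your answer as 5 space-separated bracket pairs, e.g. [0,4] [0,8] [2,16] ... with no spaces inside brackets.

Computing bounds per retry:
  i=0: D_i=min(100*2^0,1350)=100, bounds=[50,100]
  i=1: D_i=min(100*2^1,1350)=200, bounds=[100,200]
  i=2: D_i=min(100*2^2,1350)=400, bounds=[200,400]
  i=3: D_i=min(100*2^3,1350)=800, bounds=[400,800]
  i=4: D_i=min(100*2^4,1350)=1350, bounds=[675,1350]

Answer: [50,100] [100,200] [200,400] [400,800] [675,1350]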